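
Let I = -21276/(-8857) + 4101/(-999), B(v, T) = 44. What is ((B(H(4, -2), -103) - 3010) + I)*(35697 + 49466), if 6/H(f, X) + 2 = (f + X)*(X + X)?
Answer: -745422086370091/2949381 ≈ -2.5274e+8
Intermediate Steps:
H(f, X) = 6/(-2 + 2*X*(X + f)) (H(f, X) = 6/(-2 + (f + X)*(X + X)) = 6/(-2 + (X + f)*(2*X)) = 6/(-2 + 2*X*(X + f)))
I = -5022611/2949381 (I = -21276*(-1/8857) + 4101*(-1/999) = 21276/8857 - 1367/333 = -5022611/2949381 ≈ -1.7029)
((B(H(4, -2), -103) - 3010) + I)*(35697 + 49466) = ((44 - 3010) - 5022611/2949381)*(35697 + 49466) = (-2966 - 5022611/2949381)*85163 = -8752886657/2949381*85163 = -745422086370091/2949381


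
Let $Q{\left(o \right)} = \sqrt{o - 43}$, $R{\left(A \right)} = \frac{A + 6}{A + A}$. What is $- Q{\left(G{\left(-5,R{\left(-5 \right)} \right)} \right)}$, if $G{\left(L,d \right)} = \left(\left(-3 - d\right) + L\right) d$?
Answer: $- \frac{3 i \sqrt{469}}{10} \approx - 6.4969 i$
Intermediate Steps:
$R{\left(A \right)} = \frac{6 + A}{2 A}$
$G{\left(L,d \right)} = d \left(-3 + L - d\right)$ ($G{\left(L,d \right)} = \left(-3 + L - d\right) d = d \left(-3 + L - d\right)$)
$Q{\left(o \right)} = \sqrt{-43 + o}$
$- Q{\left(G{\left(-5,R{\left(-5 \right)} \right)} \right)} = - \sqrt{-43 + \frac{6 - 5}{2 \left(-5\right)} \left(-3 - 5 - \frac{6 - 5}{2 \left(-5\right)}\right)} = - \sqrt{-43 + \frac{1}{2} \left(- \frac{1}{5}\right) 1 \left(-3 - 5 - \frac{1}{2} \left(- \frac{1}{5}\right) 1\right)} = - \sqrt{-43 - \frac{-3 - 5 - - \frac{1}{10}}{10}} = - \sqrt{-43 - \frac{-3 - 5 + \frac{1}{10}}{10}} = - \sqrt{-43 - - \frac{79}{100}} = - \sqrt{-43 + \frac{79}{100}} = - \sqrt{- \frac{4221}{100}} = - \frac{3 i \sqrt{469}}{10}$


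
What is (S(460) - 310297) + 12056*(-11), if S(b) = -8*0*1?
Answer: -442913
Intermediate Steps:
S(b) = 0 (S(b) = 0*1 = 0)
(S(460) - 310297) + 12056*(-11) = (0 - 310297) + 12056*(-11) = -310297 - 132616 = -442913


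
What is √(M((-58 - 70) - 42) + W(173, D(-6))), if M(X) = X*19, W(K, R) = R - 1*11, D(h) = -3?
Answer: 2*I*√811 ≈ 56.956*I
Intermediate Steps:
W(K, R) = -11 + R (W(K, R) = R - 11 = -11 + R)
M(X) = 19*X
√(M((-58 - 70) - 42) + W(173, D(-6))) = √(19*((-58 - 70) - 42) + (-11 - 3)) = √(19*(-128 - 42) - 14) = √(19*(-170) - 14) = √(-3230 - 14) = √(-3244) = 2*I*√811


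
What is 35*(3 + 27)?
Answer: 1050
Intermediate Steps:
35*(3 + 27) = 35*30 = 1050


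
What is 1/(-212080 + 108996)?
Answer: -1/103084 ≈ -9.7008e-6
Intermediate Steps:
1/(-212080 + 108996) = 1/(-103084) = -1/103084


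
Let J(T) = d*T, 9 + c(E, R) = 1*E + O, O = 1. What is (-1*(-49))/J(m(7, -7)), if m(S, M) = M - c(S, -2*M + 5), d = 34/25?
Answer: -1225/204 ≈ -6.0049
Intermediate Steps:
c(E, R) = -8 + E (c(E, R) = -9 + (1*E + 1) = -9 + (E + 1) = -9 + (1 + E) = -8 + E)
d = 34/25 (d = 34*(1/25) = 34/25 ≈ 1.3600)
m(S, M) = 8 + M - S (m(S, M) = M - (-8 + S) = M + (8 - S) = 8 + M - S)
J(T) = 34*T/25
(-1*(-49))/J(m(7, -7)) = (-1*(-49))/((34*(8 - 7 - 1*7)/25)) = 49/((34*(8 - 7 - 7)/25)) = 49/(((34/25)*(-6))) = 49/(-204/25) = 49*(-25/204) = -1225/204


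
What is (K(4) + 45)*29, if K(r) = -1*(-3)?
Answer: 1392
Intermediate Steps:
K(r) = 3
(K(4) + 45)*29 = (3 + 45)*29 = 48*29 = 1392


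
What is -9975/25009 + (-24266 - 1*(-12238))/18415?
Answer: -484497877/460540735 ≈ -1.0520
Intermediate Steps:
-9975/25009 + (-24266 - 1*(-12238))/18415 = -9975*1/25009 + (-24266 + 12238)*(1/18415) = -9975/25009 - 12028*1/18415 = -9975/25009 - 12028/18415 = -484497877/460540735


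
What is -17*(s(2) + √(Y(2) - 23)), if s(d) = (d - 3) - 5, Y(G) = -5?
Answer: 102 - 34*I*√7 ≈ 102.0 - 89.956*I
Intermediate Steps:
s(d) = -8 + d (s(d) = (-3 + d) - 5 = -8 + d)
-17*(s(2) + √(Y(2) - 23)) = -17*((-8 + 2) + √(-5 - 23)) = -17*(-6 + √(-28)) = -17*(-6 + 2*I*√7) = 102 - 34*I*√7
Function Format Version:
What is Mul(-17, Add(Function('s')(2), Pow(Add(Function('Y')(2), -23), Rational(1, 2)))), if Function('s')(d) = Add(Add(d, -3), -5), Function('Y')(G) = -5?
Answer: Add(102, Mul(-34, I, Pow(7, Rational(1, 2)))) ≈ Add(102.00, Mul(-89.956, I))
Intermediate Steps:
Function('s')(d) = Add(-8, d) (Function('s')(d) = Add(Add(-3, d), -5) = Add(-8, d))
Mul(-17, Add(Function('s')(2), Pow(Add(Function('Y')(2), -23), Rational(1, 2)))) = Mul(-17, Add(Add(-8, 2), Pow(Add(-5, -23), Rational(1, 2)))) = Mul(-17, Add(-6, Pow(-28, Rational(1, 2)))) = Mul(-17, Add(-6, Mul(2, I, Pow(7, Rational(1, 2))))) = Add(102, Mul(-34, I, Pow(7, Rational(1, 2))))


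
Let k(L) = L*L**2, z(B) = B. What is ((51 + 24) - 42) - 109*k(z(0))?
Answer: 33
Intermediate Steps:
k(L) = L**3
((51 + 24) - 42) - 109*k(z(0)) = ((51 + 24) - 42) - 109*0**3 = (75 - 42) - 109*0 = 33 + 0 = 33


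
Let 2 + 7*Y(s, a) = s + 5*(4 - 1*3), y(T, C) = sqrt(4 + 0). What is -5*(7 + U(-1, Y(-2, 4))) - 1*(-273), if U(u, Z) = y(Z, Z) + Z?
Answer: 1591/7 ≈ 227.29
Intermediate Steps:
y(T, C) = 2 (y(T, C) = sqrt(4) = 2)
Y(s, a) = 3/7 + s/7 (Y(s, a) = -2/7 + (s + 5*(4 - 1*3))/7 = -2/7 + (s + 5*(4 - 3))/7 = -2/7 + (s + 5*1)/7 = -2/7 + (s + 5)/7 = -2/7 + (5 + s)/7 = -2/7 + (5/7 + s/7) = 3/7 + s/7)
U(u, Z) = 2 + Z
-5*(7 + U(-1, Y(-2, 4))) - 1*(-273) = -5*(7 + (2 + (3/7 + (1/7)*(-2)))) - 1*(-273) = -5*(7 + (2 + (3/7 - 2/7))) + 273 = -5*(7 + (2 + 1/7)) + 273 = -5*(7 + 15/7) + 273 = -5*64/7 + 273 = -320/7 + 273 = 1591/7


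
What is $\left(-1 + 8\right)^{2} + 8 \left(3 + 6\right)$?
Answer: $121$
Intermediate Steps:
$\left(-1 + 8\right)^{2} + 8 \left(3 + 6\right) = 7^{2} + 8 \cdot 9 = 49 + 72 = 121$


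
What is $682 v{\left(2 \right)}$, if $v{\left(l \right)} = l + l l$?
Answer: $4092$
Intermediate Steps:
$v{\left(l \right)} = l + l^{2}$
$682 v{\left(2 \right)} = 682 \cdot 2 \left(1 + 2\right) = 682 \cdot 2 \cdot 3 = 682 \cdot 6 = 4092$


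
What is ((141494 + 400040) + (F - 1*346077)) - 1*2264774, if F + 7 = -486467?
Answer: -2555791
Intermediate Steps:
F = -486474 (F = -7 - 486467 = -486474)
((141494 + 400040) + (F - 1*346077)) - 1*2264774 = ((141494 + 400040) + (-486474 - 1*346077)) - 1*2264774 = (541534 + (-486474 - 346077)) - 2264774 = (541534 - 832551) - 2264774 = -291017 - 2264774 = -2555791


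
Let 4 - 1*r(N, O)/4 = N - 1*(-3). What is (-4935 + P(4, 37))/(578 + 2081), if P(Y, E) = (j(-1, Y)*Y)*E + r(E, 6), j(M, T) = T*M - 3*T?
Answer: -7447/2659 ≈ -2.8007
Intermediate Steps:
r(N, O) = 4 - 4*N (r(N, O) = 16 - 4*(N - 1*(-3)) = 16 - 4*(N + 3) = 16 - 4*(3 + N) = 16 + (-12 - 4*N) = 4 - 4*N)
j(M, T) = -3*T + M*T (j(M, T) = M*T - 3*T = -3*T + M*T)
P(Y, E) = 4 - 4*E - 4*E*Y**2 (P(Y, E) = ((Y*(-3 - 1))*Y)*E + (4 - 4*E) = ((Y*(-4))*Y)*E + (4 - 4*E) = ((-4*Y)*Y)*E + (4 - 4*E) = (-4*Y**2)*E + (4 - 4*E) = -4*E*Y**2 + (4 - 4*E) = 4 - 4*E - 4*E*Y**2)
(-4935 + P(4, 37))/(578 + 2081) = (-4935 + (4 - 4*37 - 4*37*4**2))/(578 + 2081) = (-4935 + (4 - 148 - 4*37*16))/2659 = (-4935 + (4 - 148 - 2368))*(1/2659) = (-4935 - 2512)*(1/2659) = -7447*1/2659 = -7447/2659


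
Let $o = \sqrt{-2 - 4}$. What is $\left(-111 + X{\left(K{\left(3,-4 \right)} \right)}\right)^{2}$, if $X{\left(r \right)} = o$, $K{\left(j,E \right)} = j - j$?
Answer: $\left(111 - i \sqrt{6}\right)^{2} \approx 12315.0 - 543.79 i$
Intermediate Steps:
$K{\left(j,E \right)} = 0$
$o = i \sqrt{6}$ ($o = \sqrt{-6} = i \sqrt{6} \approx 2.4495 i$)
$X{\left(r \right)} = i \sqrt{6}$
$\left(-111 + X{\left(K{\left(3,-4 \right)} \right)}\right)^{2} = \left(-111 + i \sqrt{6}\right)^{2}$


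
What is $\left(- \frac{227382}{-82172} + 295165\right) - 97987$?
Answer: $\frac{8101368999}{41086} \approx 1.9718 \cdot 10^{5}$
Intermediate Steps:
$\left(- \frac{227382}{-82172} + 295165\right) - 97987 = \left(\left(-227382\right) \left(- \frac{1}{82172}\right) + 295165\right) - 97987 = \left(\frac{113691}{41086} + 295165\right) - 97987 = \frac{12127262881}{41086} - 97987 = \frac{8101368999}{41086}$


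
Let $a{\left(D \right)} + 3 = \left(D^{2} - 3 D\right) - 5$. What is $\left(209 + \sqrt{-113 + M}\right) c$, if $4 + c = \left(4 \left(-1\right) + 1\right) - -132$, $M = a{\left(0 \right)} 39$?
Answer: $26125 + 625 i \sqrt{17} \approx 26125.0 + 2576.9 i$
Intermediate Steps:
$a{\left(D \right)} = -8 + D^{2} - 3 D$ ($a{\left(D \right)} = -3 - \left(5 - D^{2} + 3 D\right) = -8 + D^{2} - 3 D$)
$M = -312$ ($M = \left(-8 + 0^{2} - 0\right) 39 = \left(-8 + 0 + 0\right) 39 = \left(-8\right) 39 = -312$)
$c = 125$ ($c = -4 + \left(\left(4 \left(-1\right) + 1\right) - -132\right) = -4 + \left(\left(-4 + 1\right) + 132\right) = -4 + \left(-3 + 132\right) = -4 + 129 = 125$)
$\left(209 + \sqrt{-113 + M}\right) c = \left(209 + \sqrt{-113 - 312}\right) 125 = \left(209 + \sqrt{-425}\right) 125 = \left(209 + 5 i \sqrt{17}\right) 125 = 26125 + 625 i \sqrt{17}$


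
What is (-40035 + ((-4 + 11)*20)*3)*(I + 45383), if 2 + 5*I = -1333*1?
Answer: -1787270340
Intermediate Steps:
I = -267 (I = -⅖ + (-1333*1)/5 = -⅖ + (⅕)*(-1333) = -⅖ - 1333/5 = -267)
(-40035 + ((-4 + 11)*20)*3)*(I + 45383) = (-40035 + ((-4 + 11)*20)*3)*(-267 + 45383) = (-40035 + (7*20)*3)*45116 = (-40035 + 140*3)*45116 = (-40035 + 420)*45116 = -39615*45116 = -1787270340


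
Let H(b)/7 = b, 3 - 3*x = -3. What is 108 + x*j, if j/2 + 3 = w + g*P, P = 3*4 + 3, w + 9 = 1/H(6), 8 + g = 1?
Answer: -7558/21 ≈ -359.90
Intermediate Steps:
g = -7 (g = -8 + 1 = -7)
x = 2 (x = 1 - ⅓*(-3) = 1 + 1 = 2)
H(b) = 7*b
w = -377/42 (w = -9 + 1/(7*6) = -9 + 1/42 = -377/42 ≈ -8.9762)
P = 15 (P = 12 + 3 = 15)
j = -4913/21 (j = -6 + 2*(-377/42 - 7*15) = -6 + 2*(-377/42 - 105) = -6 + 2*(-4787/42) = -6 - 4787/21 = -4913/21 ≈ -233.95)
108 + x*j = 108 + 2*(-4913/21) = 108 - 9826/21 = -7558/21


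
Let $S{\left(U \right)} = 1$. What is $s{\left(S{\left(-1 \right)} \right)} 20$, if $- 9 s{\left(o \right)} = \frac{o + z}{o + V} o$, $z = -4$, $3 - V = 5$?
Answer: $- \frac{20}{3} \approx -6.6667$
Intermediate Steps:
$V = -2$ ($V = 3 - 5 = -2$)
$s{\left(o \right)} = - \frac{o \left(-4 + o\right)}{9 \left(-2 + o\right)}$ ($s{\left(o \right)} = - \frac{\frac{o - 4}{o - 2} o}{9} = - \frac{\frac{-4 + o}{-2 + o} o}{9} = - \frac{o \frac{1}{-2 + o} \left(-4 + o\right)}{9} = - \frac{o \left(-4 + o\right)}{9 \left(-2 + o\right)}$)
$s{\left(S{\left(-1 \right)} \right)} 20 = \frac{1}{9} \cdot 1 \frac{1}{-2 + 1} \left(4 - 1\right) 20 = \frac{1}{9} \cdot 1 \frac{1}{-1} \left(4 - 1\right) 20 = \frac{1}{9} \cdot 1 \left(-1\right) 3 \cdot 20 = \left(- \frac{1}{3}\right) 20 = - \frac{20}{3}$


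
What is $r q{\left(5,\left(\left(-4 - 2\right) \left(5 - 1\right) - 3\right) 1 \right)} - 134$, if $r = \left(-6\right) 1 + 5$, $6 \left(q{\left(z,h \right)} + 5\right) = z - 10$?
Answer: $- \frac{769}{6} \approx -128.17$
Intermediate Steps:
$q{\left(z,h \right)} = - \frac{20}{3} + \frac{z}{6}$ ($q{\left(z,h \right)} = -5 + \frac{z - 10}{6} = -5 + \frac{-10 + z}{6} = -5 + \left(- \frac{5}{3} + \frac{z}{6}\right) = - \frac{20}{3} + \frac{z}{6}$)
$r = -1$ ($r = -6 + 5 = -1$)
$r q{\left(5,\left(\left(-4 - 2\right) \left(5 - 1\right) - 3\right) 1 \right)} - 134 = - (- \frac{20}{3} + \frac{1}{6} \cdot 5) - 134 = - (- \frac{20}{3} + \frac{5}{6}) - 134 = \left(-1\right) \left(- \frac{35}{6}\right) - 134 = \frac{35}{6} - 134 = - \frac{769}{6}$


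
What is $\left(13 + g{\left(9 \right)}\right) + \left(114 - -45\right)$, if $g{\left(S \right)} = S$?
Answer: $181$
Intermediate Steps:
$\left(13 + g{\left(9 \right)}\right) + \left(114 - -45\right) = \left(13 + 9\right) + \left(114 - -45\right) = 22 + \left(114 + 45\right) = 22 + 159 = 181$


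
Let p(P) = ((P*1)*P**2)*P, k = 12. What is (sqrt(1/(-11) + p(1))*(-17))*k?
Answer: -204*sqrt(110)/11 ≈ -194.51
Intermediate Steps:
p(P) = P**4 (p(P) = (P*P**2)*P = P**3*P = P**4)
(sqrt(1/(-11) + p(1))*(-17))*k = (sqrt(1/(-11) + 1**4)*(-17))*12 = (sqrt(-1/11 + 1)*(-17))*12 = (sqrt(10/11)*(-17))*12 = ((sqrt(110)/11)*(-17))*12 = -17*sqrt(110)/11*12 = -204*sqrt(110)/11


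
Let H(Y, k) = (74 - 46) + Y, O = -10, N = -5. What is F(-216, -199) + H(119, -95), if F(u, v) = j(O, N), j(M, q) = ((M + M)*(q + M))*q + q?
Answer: -1358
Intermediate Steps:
H(Y, k) = 28 + Y
j(M, q) = q + 2*M*q*(M + q) (j(M, q) = ((2*M)*(M + q))*q + q = (2*M*(M + q))*q + q = 2*M*q*(M + q) + q = q + 2*M*q*(M + q))
F(u, v) = -1505 (F(u, v) = -5*(1 + 2*(-10)² + 2*(-10)*(-5)) = -5*(1 + 2*100 + 100) = -5*(1 + 200 + 100) = -5*301 = -1505)
F(-216, -199) + H(119, -95) = -1505 + (28 + 119) = -1505 + 147 = -1358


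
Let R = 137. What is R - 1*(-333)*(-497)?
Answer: -165364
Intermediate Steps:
R - 1*(-333)*(-497) = 137 - 1*(-333)*(-497) = 137 + 333*(-497) = 137 - 165501 = -165364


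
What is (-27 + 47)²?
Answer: 400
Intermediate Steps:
(-27 + 47)² = 20² = 400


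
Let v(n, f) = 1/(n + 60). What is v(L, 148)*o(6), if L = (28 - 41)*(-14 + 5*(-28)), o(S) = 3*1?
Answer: 3/2062 ≈ 0.0014549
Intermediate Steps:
o(S) = 3
L = 2002 (L = -13*(-14 - 140) = -13*(-154) = 2002)
v(n, f) = 1/(60 + n)
v(L, 148)*o(6) = 3/(60 + 2002) = 3/2062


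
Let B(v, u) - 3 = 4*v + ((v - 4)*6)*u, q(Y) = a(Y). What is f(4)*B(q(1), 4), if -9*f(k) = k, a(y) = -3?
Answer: 236/3 ≈ 78.667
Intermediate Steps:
q(Y) = -3
f(k) = -k/9
B(v, u) = 3 + 4*v + u*(-24 + 6*v) (B(v, u) = 3 + (4*v + ((v - 4)*6)*u) = 3 + (4*v + ((-4 + v)*6)*u) = 3 + (4*v + (-24 + 6*v)*u) = 3 + (4*v + u*(-24 + 6*v)) = 3 + 4*v + u*(-24 + 6*v))
f(4)*B(q(1), 4) = (-1/9*4)*(3 - 24*4 + 4*(-3) + 6*4*(-3)) = -4*(3 - 96 - 12 - 72)/9 = -4/9*(-177) = 236/3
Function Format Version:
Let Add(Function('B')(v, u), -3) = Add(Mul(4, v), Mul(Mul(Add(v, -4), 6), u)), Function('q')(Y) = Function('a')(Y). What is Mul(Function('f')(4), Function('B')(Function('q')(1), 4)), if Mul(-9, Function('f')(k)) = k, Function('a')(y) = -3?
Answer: Rational(236, 3) ≈ 78.667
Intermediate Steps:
Function('q')(Y) = -3
Function('f')(k) = Mul(Rational(-1, 9), k)
Function('B')(v, u) = Add(3, Mul(4, v), Mul(u, Add(-24, Mul(6, v)))) (Function('B')(v, u) = Add(3, Add(Mul(4, v), Mul(Mul(Add(v, -4), 6), u))) = Add(3, Add(Mul(4, v), Mul(Mul(Add(-4, v), 6), u))) = Add(3, Add(Mul(4, v), Mul(Add(-24, Mul(6, v)), u))) = Add(3, Add(Mul(4, v), Mul(u, Add(-24, Mul(6, v))))) = Add(3, Mul(4, v), Mul(u, Add(-24, Mul(6, v)))))
Mul(Function('f')(4), Function('B')(Function('q')(1), 4)) = Mul(Mul(Rational(-1, 9), 4), Add(3, Mul(-24, 4), Mul(4, -3), Mul(6, 4, -3))) = Mul(Rational(-4, 9), Add(3, -96, -12, -72)) = Mul(Rational(-4, 9), -177) = Rational(236, 3)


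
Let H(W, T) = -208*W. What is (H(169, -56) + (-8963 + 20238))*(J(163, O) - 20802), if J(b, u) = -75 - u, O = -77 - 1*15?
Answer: 496283445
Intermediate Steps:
O = -92 (O = -77 - 15 = -92)
(H(169, -56) + (-8963 + 20238))*(J(163, O) - 20802) = (-208*169 + (-8963 + 20238))*((-75 - 1*(-92)) - 20802) = (-35152 + 11275)*((-75 + 92) - 20802) = -23877*(17 - 20802) = -23877*(-20785) = 496283445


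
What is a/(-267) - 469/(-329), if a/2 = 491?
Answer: -28265/12549 ≈ -2.2524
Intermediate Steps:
a = 982 (a = 2*491 = 982)
a/(-267) - 469/(-329) = 982/(-267) - 469/(-329) = 982*(-1/267) - 469*(-1/329) = -982/267 + 67/47 = -28265/12549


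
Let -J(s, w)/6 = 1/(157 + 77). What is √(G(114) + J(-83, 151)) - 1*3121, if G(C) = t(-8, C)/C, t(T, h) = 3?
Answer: -3121 + √1482/1482 ≈ -3121.0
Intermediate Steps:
J(s, w) = -1/39 (J(s, w) = -6/(157 + 77) = -6/234 = -6*1/234 = -1/39)
G(C) = 3/C
√(G(114) + J(-83, 151)) - 1*3121 = √(3/114 - 1/39) - 1*3121 = √(3*(1/114) - 1/39) - 3121 = √(1/38 - 1/39) - 3121 = √(1/1482) - 3121 = √1482/1482 - 3121 = -3121 + √1482/1482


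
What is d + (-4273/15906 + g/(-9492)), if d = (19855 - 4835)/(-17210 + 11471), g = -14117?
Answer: -67323445727/48137377596 ≈ -1.3986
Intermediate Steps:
d = -15020/5739 (d = 15020/(-5739) = 15020*(-1/5739) = -15020/5739 ≈ -2.6172)
d + (-4273/15906 + g/(-9492)) = -15020/5739 + (-4273/15906 - 14117/(-9492)) = -15020/5739 + (-4273*1/15906 - 14117*(-1/9492)) = -15020/5739 + (-4273/15906 + 14117/9492) = -15020/5739 + 10221427/8387764 = -67323445727/48137377596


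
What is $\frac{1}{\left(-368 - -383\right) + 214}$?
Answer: $\frac{1}{229} \approx 0.0043668$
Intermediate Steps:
$\frac{1}{\left(-368 - -383\right) + 214} = \frac{1}{\left(-368 + 383\right) + 214} = \frac{1}{15 + 214} = \frac{1}{229}$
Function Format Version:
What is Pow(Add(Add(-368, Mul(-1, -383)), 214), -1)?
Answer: Rational(1, 229) ≈ 0.0043668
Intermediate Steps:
Pow(Add(Add(-368, Mul(-1, -383)), 214), -1) = Pow(Add(Add(-368, 383), 214), -1) = Pow(Add(15, 214), -1) = Pow(229, -1) = Rational(1, 229)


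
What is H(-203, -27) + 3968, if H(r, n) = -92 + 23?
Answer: 3899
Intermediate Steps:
H(r, n) = -69
H(-203, -27) + 3968 = -69 + 3968 = 3899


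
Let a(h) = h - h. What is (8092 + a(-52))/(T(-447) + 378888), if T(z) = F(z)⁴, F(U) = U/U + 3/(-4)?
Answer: 2071552/96995329 ≈ 0.021357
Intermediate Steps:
a(h) = 0
F(U) = ¼ (F(U) = 1 + 3*(-¼) = 1 - ¾ = ¼)
T(z) = 1/256 (T(z) = (¼)⁴ = 1/256)
(8092 + a(-52))/(T(-447) + 378888) = (8092 + 0)/(1/256 + 378888) = 8092/(96995329/256) = 8092*(256/96995329) = 2071552/96995329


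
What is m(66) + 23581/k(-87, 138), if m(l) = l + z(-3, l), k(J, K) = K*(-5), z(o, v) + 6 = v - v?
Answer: 17819/690 ≈ 25.825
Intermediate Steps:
z(o, v) = -6 (z(o, v) = -6 + (v - v) = -6 + 0 = -6)
k(J, K) = -5*K
m(l) = -6 + l (m(l) = l - 6 = -6 + l)
m(66) + 23581/k(-87, 138) = (-6 + 66) + 23581/((-5*138)) = 60 + 23581/(-690) = 60 + 23581*(-1/690) = 60 - 23581/690 = 17819/690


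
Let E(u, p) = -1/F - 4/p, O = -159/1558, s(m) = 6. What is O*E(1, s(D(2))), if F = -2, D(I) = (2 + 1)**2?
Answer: 53/3116 ≈ 0.017009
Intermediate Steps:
D(I) = 9 (D(I) = 3**2 = 9)
O = -159/1558 (O = -159*1/1558 = -159/1558 ≈ -0.10205)
E(u, p) = 1/2 - 4/p (E(u, p) = -1/(-2) - 4/p = -1*(-1/2) - 4/p = 1/2 - 4/p)
O*E(1, s(D(2))) = -159*(-8 + 6)/(3116*6) = -159*(-2)/(3116*6) = -159/1558*(-1/6) = 53/3116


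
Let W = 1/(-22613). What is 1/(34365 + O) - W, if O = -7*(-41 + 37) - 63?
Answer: 56943/776304290 ≈ 7.3351e-5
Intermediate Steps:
W = -1/22613 ≈ -4.4222e-5
O = -35 (O = -7*(-4) - 63 = 28 - 63 = -35)
1/(34365 + O) - W = 1/(34365 - 35) - 1*(-1/22613) = 1/34330 + 1/22613 = 56943/776304290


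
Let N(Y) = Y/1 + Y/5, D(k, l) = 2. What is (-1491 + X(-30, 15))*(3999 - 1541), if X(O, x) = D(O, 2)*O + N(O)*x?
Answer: -5139678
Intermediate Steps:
N(Y) = 6*Y/5 (N(Y) = Y*1 + Y*(1/5) = Y + Y/5 = 6*Y/5)
X(O, x) = 2*O + 6*O*x/5 (X(O, x) = 2*O + (6*O/5)*x = 2*O + 6*O*x/5)
(-1491 + X(-30, 15))*(3999 - 1541) = (-1491 + (2/5)*(-30)*(5 + 3*15))*(3999 - 1541) = (-1491 + (2/5)*(-30)*(5 + 45))*2458 = (-1491 + (2/5)*(-30)*50)*2458 = (-1491 - 600)*2458 = -2091*2458 = -5139678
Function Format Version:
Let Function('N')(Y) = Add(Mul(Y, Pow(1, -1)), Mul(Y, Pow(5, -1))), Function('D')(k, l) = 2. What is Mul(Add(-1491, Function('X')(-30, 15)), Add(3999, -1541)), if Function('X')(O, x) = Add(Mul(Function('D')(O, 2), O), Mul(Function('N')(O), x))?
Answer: -5139678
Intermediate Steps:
Function('N')(Y) = Mul(Rational(6, 5), Y) (Function('N')(Y) = Add(Mul(Y, 1), Mul(Y, Rational(1, 5))) = Add(Y, Mul(Rational(1, 5), Y)) = Mul(Rational(6, 5), Y))
Function('X')(O, x) = Add(Mul(2, O), Mul(Rational(6, 5), O, x)) (Function('X')(O, x) = Add(Mul(2, O), Mul(Mul(Rational(6, 5), O), x)) = Add(Mul(2, O), Mul(Rational(6, 5), O, x)))
Mul(Add(-1491, Function('X')(-30, 15)), Add(3999, -1541)) = Mul(Add(-1491, Mul(Rational(2, 5), -30, Add(5, Mul(3, 15)))), Add(3999, -1541)) = Mul(Add(-1491, Mul(Rational(2, 5), -30, Add(5, 45))), 2458) = Mul(Add(-1491, Mul(Rational(2, 5), -30, 50)), 2458) = Mul(Add(-1491, -600), 2458) = Mul(-2091, 2458) = -5139678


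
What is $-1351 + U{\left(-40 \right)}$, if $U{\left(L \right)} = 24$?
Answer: $-1327$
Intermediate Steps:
$-1351 + U{\left(-40 \right)} = -1351 + 24 = -1327$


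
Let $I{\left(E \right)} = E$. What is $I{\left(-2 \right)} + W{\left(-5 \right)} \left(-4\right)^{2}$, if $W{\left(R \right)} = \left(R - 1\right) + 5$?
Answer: $-18$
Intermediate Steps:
$W{\left(R \right)} = 4 + R$ ($W{\left(R \right)} = \left(-1 + R\right) + 5 = 4 + R$)
$I{\left(-2 \right)} + W{\left(-5 \right)} \left(-4\right)^{2} = -2 + \left(4 - 5\right) \left(-4\right)^{2} = -2 - 16 = -18$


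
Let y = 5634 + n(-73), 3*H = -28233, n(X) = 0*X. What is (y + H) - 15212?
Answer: -18989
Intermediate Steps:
n(X) = 0
H = -9411 (H = (⅓)*(-28233) = -9411)
y = 5634 (y = 5634 + 0 = 5634)
(y + H) - 15212 = (5634 - 9411) - 15212 = -3777 - 15212 = -18989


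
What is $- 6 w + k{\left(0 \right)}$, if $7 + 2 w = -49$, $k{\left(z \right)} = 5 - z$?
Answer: $173$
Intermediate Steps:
$w = -28$ ($w = - \frac{7}{2} + \frac{1}{2} \left(-49\right) = - \frac{7}{2} - \frac{49}{2} = -28$)
$- 6 w + k{\left(0 \right)} = \left(-6\right) \left(-28\right) + \left(5 - 0\right) = 168 + \left(5 + 0\right) = 168 + 5 = 173$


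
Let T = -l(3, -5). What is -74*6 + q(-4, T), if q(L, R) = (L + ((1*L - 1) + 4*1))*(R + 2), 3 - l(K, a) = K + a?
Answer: -429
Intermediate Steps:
l(K, a) = 3 - K - a (l(K, a) = 3 - (K + a) = 3 + (-K - a) = 3 - K - a)
T = -5 (T = -(3 - 1*3 - 1*(-5)) = -(3 - 3 + 5) = -1*5 = -5)
q(L, R) = (2 + R)*(3 + 2*L) (q(L, R) = (L + ((L - 1) + 4))*(2 + R) = (L + ((-1 + L) + 4))*(2 + R) = (L + (3 + L))*(2 + R) = (3 + 2*L)*(2 + R) = (2 + R)*(3 + 2*L))
-74*6 + q(-4, T) = -74*6 + (6 + 3*(-5) + 4*(-4) + 2*(-4)*(-5)) = -444 + (6 - 15 - 16 + 40) = -444 + 15 = -429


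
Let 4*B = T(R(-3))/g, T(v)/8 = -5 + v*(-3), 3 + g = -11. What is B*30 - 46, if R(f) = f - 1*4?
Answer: -802/7 ≈ -114.57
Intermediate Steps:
R(f) = -4 + f (R(f) = f - 4 = -4 + f)
g = -14 (g = -3 - 11 = -14)
T(v) = -40 - 24*v (T(v) = 8*(-5 + v*(-3)) = 8*(-5 - 3*v) = -40 - 24*v)
B = -16/7 (B = ((-40 - 24*(-4 - 3))/(-14))/4 = ((-40 - 24*(-7))*(-1/14))/4 = ((-40 + 168)*(-1/14))/4 = (128*(-1/14))/4 = (¼)*(-64/7) = -16/7 ≈ -2.2857)
B*30 - 46 = -16/7*30 - 46 = -480/7 - 46 = -802/7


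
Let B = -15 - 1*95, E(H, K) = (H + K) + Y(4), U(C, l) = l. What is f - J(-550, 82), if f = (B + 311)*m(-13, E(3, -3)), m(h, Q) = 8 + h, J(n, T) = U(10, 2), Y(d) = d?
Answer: -1007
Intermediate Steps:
J(n, T) = 2
E(H, K) = 4 + H + K (E(H, K) = (H + K) + 4 = 4 + H + K)
B = -110 (B = -15 - 95 = -110)
f = -1005 (f = (-110 + 311)*(8 - 13) = 201*(-5) = -1005)
f - J(-550, 82) = -1005 - 1*2 = -1005 - 2 = -1007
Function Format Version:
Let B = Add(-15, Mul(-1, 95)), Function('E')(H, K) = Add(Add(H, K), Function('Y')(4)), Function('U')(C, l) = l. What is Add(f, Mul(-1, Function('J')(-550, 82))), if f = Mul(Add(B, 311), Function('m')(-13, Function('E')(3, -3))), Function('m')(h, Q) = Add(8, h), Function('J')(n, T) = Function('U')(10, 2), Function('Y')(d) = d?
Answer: -1007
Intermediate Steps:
Function('J')(n, T) = 2
Function('E')(H, K) = Add(4, H, K) (Function('E')(H, K) = Add(Add(H, K), 4) = Add(4, H, K))
B = -110 (B = Add(-15, -95) = -110)
f = -1005 (f = Mul(Add(-110, 311), Add(8, -13)) = Mul(201, -5) = -1005)
Add(f, Mul(-1, Function('J')(-550, 82))) = Add(-1005, Mul(-1, 2)) = Add(-1005, -2) = -1007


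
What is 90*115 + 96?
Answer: 10446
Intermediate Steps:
90*115 + 96 = 10350 + 96 = 10446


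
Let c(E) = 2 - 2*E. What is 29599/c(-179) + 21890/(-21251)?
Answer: 621127949/7650360 ≈ 81.189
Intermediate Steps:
29599/c(-179) + 21890/(-21251) = 29599/(2 - 2*(-179)) + 21890/(-21251) = 29599/(2 + 358) + 21890*(-1/21251) = 29599/360 - 21890/21251 = 621127949/7650360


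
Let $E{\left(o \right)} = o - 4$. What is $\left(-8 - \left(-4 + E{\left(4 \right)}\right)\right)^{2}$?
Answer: $16$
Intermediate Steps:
$E{\left(o \right)} = -4 + o$
$\left(-8 - \left(-4 + E{\left(4 \right)}\right)\right)^{2} = \left(-8 + \left(4 - \left(-4 + 4\right)\right)\right)^{2} = \left(-8 + \left(4 - 0\right)\right)^{2} = \left(-8 + \left(4 + 0\right)\right)^{2} = \left(-8 + 4\right)^{2} = \left(-4\right)^{2} = 16$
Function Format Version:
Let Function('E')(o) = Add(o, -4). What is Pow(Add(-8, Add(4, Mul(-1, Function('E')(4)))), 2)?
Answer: 16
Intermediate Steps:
Function('E')(o) = Add(-4, o)
Pow(Add(-8, Add(4, Mul(-1, Function('E')(4)))), 2) = Pow(Add(-8, Add(4, Mul(-1, Add(-4, 4)))), 2) = Pow(Add(-8, Add(4, Mul(-1, 0))), 2) = Pow(Add(-8, Add(4, 0)), 2) = Pow(Add(-8, 4), 2) = Pow(-4, 2) = 16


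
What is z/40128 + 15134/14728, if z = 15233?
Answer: 14850871/10553664 ≈ 1.4072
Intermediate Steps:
z/40128 + 15134/14728 = 15233/40128 + 15134/14728 = 15233*(1/40128) + 15134*(1/14728) = 15233/40128 + 1081/1052 = 14850871/10553664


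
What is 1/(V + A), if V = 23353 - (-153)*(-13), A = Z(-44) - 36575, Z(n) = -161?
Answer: -1/15372 ≈ -6.5053e-5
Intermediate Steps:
A = -36736 (A = -161 - 36575 = -36736)
V = 21364 (V = 23353 - 1*1989 = 23353 - 1989 = 21364)
1/(V + A) = 1/(21364 - 36736) = 1/(-15372) = -1/15372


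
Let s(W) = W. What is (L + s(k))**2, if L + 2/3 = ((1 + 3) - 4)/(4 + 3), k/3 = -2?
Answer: 400/9 ≈ 44.444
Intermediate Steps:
k = -6 (k = 3*(-2) = -6)
L = -2/3 (L = -2/3 + ((1 + 3) - 4)/(4 + 3) = -2/3 + (4 - 4)/7 = -2/3 + 0*(1/7) = -2/3 + 0 = -2/3 ≈ -0.66667)
(L + s(k))**2 = (-2/3 - 6)**2 = (-20/3)**2 = 400/9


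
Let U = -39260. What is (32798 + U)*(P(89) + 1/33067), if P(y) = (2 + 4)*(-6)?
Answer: 7692435882/33067 ≈ 2.3263e+5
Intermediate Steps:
P(y) = -36 (P(y) = 6*(-6) = -36)
(32798 + U)*(P(89) + 1/33067) = (32798 - 39260)*(-36 + 1/33067) = -6462*(-36 + 1/33067) = -6462*(-1190411/33067) = 7692435882/33067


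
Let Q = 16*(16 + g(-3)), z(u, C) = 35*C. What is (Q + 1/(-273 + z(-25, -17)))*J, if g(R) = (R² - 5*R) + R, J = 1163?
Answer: 597613365/868 ≈ 6.8850e+5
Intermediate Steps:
g(R) = R² - 4*R
Q = 592 (Q = 16*(16 - 3*(-4 - 3)) = 16*(16 - 3*(-7)) = 16*(16 + 21) = 16*37 = 592)
(Q + 1/(-273 + z(-25, -17)))*J = (592 + 1/(-273 + 35*(-17)))*1163 = (592 + 1/(-273 - 595))*1163 = (592 + 1/(-868))*1163 = (592 - 1/868)*1163 = (513855/868)*1163 = 597613365/868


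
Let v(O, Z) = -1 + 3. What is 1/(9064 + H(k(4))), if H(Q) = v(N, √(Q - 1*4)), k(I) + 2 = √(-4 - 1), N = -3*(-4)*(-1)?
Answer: 1/9066 ≈ 0.00011030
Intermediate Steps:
N = -12 (N = 12*(-1) = -12)
k(I) = -2 + I*√5 (k(I) = -2 + √(-4 - 1) = -2 + √(-5) = -2 + I*√5)
v(O, Z) = 2
H(Q) = 2
1/(9064 + H(k(4))) = 1/(9064 + 2) = 1/9066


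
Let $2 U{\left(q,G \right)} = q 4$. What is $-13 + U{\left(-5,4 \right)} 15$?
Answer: $-163$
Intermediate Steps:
$U{\left(q,G \right)} = 2 q$ ($U{\left(q,G \right)} = \frac{q 4}{2} = \frac{4 q}{2} = 2 q$)
$-13 + U{\left(-5,4 \right)} 15 = -13 + 2 \left(-5\right) 15 = -13 - 150 = -163$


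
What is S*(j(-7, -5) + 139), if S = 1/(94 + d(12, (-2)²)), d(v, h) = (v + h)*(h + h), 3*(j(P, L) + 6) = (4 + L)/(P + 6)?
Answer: 200/333 ≈ 0.60060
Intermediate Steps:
j(P, L) = -6 + (4 + L)/(3*(6 + P)) (j(P, L) = -6 + ((4 + L)/(P + 6))/3 = -6 + ((4 + L)/(6 + P))/3 = -6 + (4 + L)/(3*(6 + P)))
d(v, h) = 2*h*(h + v) (d(v, h) = (h + v)*(2*h) = 2*h*(h + v))
S = 1/222 (S = 1/(94 + 2*(-2)²*((-2)² + 12)) = 1/(94 + 2*4*(4 + 12)) = 1/(94 + 2*4*16) = 1/(94 + 128) = 1/222 ≈ 0.0045045)
S*(j(-7, -5) + 139) = ((-104 - 5 - 18*(-7))/(3*(6 - 7)) + 139)/222 = ((⅓)*(-104 - 5 + 126)/(-1) + 139)/222 = ((⅓)*(-1)*17 + 139)/222 = (-17/3 + 139)/222 = (1/222)*(400/3) = 200/333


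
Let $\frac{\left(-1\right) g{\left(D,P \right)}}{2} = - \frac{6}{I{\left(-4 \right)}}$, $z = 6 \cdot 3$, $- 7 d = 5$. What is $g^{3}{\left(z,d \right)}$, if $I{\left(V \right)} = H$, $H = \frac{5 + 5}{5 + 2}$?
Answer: $\frac{74088}{125} \approx 592.7$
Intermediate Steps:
$d = - \frac{5}{7}$ ($d = \left(- \frac{1}{7}\right) 5 = - \frac{5}{7} \approx -0.71429$)
$z = 18$
$H = \frac{10}{7} \approx 1.4286$
$I{\left(V \right)} = \frac{10}{7}$
$g{\left(D,P \right)} = \frac{42}{5}$ ($g{\left(D,P \right)} = - 2 \left(- \frac{6}{\frac{10}{7}}\right) = - 2 \left(\left(-6\right) \frac{7}{10}\right) = \left(-2\right) \left(- \frac{21}{5}\right) = \frac{42}{5}$)
$g^{3}{\left(z,d \right)} = \left(\frac{42}{5}\right)^{3} = \frac{74088}{125}$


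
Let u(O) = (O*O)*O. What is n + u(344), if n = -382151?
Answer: 40325433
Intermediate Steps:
u(O) = O**3 (u(O) = O**2*O = O**3)
n + u(344) = -382151 + 344**3 = -382151 + 40707584 = 40325433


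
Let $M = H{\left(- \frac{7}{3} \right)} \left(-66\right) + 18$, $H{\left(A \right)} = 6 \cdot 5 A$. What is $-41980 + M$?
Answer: $-37342$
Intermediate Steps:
$H{\left(A \right)} = 30 A$
$M = 4638$ ($M = 30 \left(- \frac{7}{3}\right) \left(-66\right) + 18 = \left(-70\right) \left(-66\right) + 18 = 4620 + 18 = 4638$)
$-41980 + M = -41980 + 4638 = -37342$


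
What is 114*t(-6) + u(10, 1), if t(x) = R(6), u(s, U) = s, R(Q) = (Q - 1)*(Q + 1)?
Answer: 4000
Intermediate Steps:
R(Q) = (1 + Q)*(-1 + Q) (R(Q) = (-1 + Q)*(1 + Q) = (1 + Q)*(-1 + Q))
t(x) = 35 (t(x) = -1 + 6² = -1 + 36 = 35)
114*t(-6) + u(10, 1) = 114*35 + 10 = 3990 + 10 = 4000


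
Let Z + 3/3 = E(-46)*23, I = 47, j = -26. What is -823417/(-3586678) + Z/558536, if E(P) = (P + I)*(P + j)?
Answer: 226982456033/1001644391704 ≈ 0.22661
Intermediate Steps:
E(P) = (-26 + P)*(47 + P) (E(P) = (P + 47)*(P - 26) = (47 + P)*(-26 + P) = (-26 + P)*(47 + P))
Z = -1657 (Z = -1 + (-1222 + (-46)² + 21*(-46))*23 = -1 + (-1222 + 2116 - 966)*23 = -1 - 72*23 = -1 - 1656 = -1657)
-823417/(-3586678) + Z/558536 = -823417/(-3586678) - 1657/558536 = -823417*(-1/3586678) - 1657*1/558536 = 823417/3586678 - 1657/558536 = 226982456033/1001644391704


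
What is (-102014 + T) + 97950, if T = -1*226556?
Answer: -230620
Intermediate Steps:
T = -226556
(-102014 + T) + 97950 = (-102014 - 226556) + 97950 = -328570 + 97950 = -230620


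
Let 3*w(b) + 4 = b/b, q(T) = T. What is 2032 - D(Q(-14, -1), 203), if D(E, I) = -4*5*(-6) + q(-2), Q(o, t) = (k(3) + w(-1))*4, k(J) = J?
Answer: 1914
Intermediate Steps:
w(b) = -1 (w(b) = -4/3 + (b/b)/3 = -4/3 + (⅓)*1 = -4/3 + ⅓ = -1)
Q(o, t) = 8 (Q(o, t) = (3 - 1)*4 = 2*4 = 8)
D(E, I) = 118 (D(E, I) = -4*5*(-6) - 2 = -20*(-6) - 2 = 120 - 2 = 118)
2032 - D(Q(-14, -1), 203) = 2032 - 1*118 = 2032 - 118 = 1914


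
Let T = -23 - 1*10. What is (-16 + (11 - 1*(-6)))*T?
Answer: -33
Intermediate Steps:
T = -33 (T = -23 - 10 = -33)
(-16 + (11 - 1*(-6)))*T = (-16 + (11 - 1*(-6)))*(-33) = (-16 + (11 + 6))*(-33) = (-16 + 17)*(-33) = 1*(-33) = -33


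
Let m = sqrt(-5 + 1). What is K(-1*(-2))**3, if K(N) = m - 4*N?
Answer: -416 + 376*I ≈ -416.0 + 376.0*I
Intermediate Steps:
m = 2*I (m = sqrt(-4) = 2*I ≈ 2.0*I)
K(N) = -4*N + 2*I (K(N) = 2*I - 4*N = -4*N + 2*I)
K(-1*(-2))**3 = (-(-4)*(-2) + 2*I)**3 = (-4*2 + 2*I)**3 = (-8 + 2*I)**3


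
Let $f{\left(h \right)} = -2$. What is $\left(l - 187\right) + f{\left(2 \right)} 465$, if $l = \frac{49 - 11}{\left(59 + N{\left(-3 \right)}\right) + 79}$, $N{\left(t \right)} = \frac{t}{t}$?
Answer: $- \frac{155225}{139} \approx -1116.7$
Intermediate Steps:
$N{\left(t \right)} = 1$
$l = \frac{38}{139}$ ($l = \frac{49 - 11}{\left(59 + 1\right) + 79} = \frac{38}{60 + 79} = \frac{38}{139} \approx 0.27338$)
$\left(l - 187\right) + f{\left(2 \right)} 465 = \left(\frac{38}{139} - 187\right) - 930 = - \frac{25955}{139} - 930 = - \frac{155225}{139}$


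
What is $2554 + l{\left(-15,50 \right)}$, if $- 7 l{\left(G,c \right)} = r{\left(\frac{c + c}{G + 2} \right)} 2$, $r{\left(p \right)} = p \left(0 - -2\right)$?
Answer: $\frac{232814}{91} \approx 2558.4$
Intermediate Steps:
$r{\left(p \right)} = 2 p$ ($r{\left(p \right)} = p \left(0 + 2\right) = p 2 = 2 p$)
$l{\left(G,c \right)} = - \frac{8 c}{7 \left(2 + G\right)}$ ($l{\left(G,c \right)} = - \frac{2 \frac{c + c}{G + 2} \cdot 2}{7} = - \frac{2 \frac{2 c}{2 + G} 2}{7} = - \frac{\frac{4 c}{2 + G} 2}{7} = - \frac{8 c \frac{1}{2 + G}}{7} = - \frac{8 c}{7 \left(2 + G\right)}$)
$2554 + l{\left(-15,50 \right)} = 2554 - \frac{400}{14 + 7 \left(-15\right)} = 2554 - \frac{400}{14 - 105} = 2554 - \frac{400}{-91} = 2554 - 400 \left(- \frac{1}{91}\right) = 2554 + \frac{400}{91} = \frac{232814}{91}$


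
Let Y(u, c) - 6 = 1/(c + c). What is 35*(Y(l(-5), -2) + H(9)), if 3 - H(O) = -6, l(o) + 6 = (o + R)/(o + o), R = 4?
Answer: 2065/4 ≈ 516.25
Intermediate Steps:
l(o) = -6 + (4 + o)/(2*o) (l(o) = -6 + (o + 4)/(o + o) = -6 + (4 + o)/((2*o)) = -6 + (4 + o)*(1/(2*o)) = -6 + (4 + o)/(2*o))
H(O) = 9 (H(O) = 3 - 1*(-6) = 3 + 6 = 9)
Y(u, c) = 6 + 1/(2*c) (Y(u, c) = 6 + 1/(c + c) = 6 + 1/(2*c))
35*(Y(l(-5), -2) + H(9)) = 35*((6 + (1/2)/(-2)) + 9) = 35*((6 + (1/2)*(-1/2)) + 9) = 35*((6 - 1/4) + 9) = 35*(23/4 + 9) = 35*(59/4) = 2065/4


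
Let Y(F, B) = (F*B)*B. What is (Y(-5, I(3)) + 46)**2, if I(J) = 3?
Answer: 1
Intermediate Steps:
Y(F, B) = F*B**2 (Y(F, B) = (B*F)*B = F*B**2)
(Y(-5, I(3)) + 46)**2 = (-5*3**2 + 46)**2 = (-5*9 + 46)**2 = (-45 + 46)**2 = 1**2 = 1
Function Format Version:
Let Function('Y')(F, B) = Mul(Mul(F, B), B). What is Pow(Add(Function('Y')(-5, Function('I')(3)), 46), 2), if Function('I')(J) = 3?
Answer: 1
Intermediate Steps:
Function('Y')(F, B) = Mul(F, Pow(B, 2)) (Function('Y')(F, B) = Mul(Mul(B, F), B) = Mul(F, Pow(B, 2)))
Pow(Add(Function('Y')(-5, Function('I')(3)), 46), 2) = Pow(Add(Mul(-5, Pow(3, 2)), 46), 2) = Pow(Add(Mul(-5, 9), 46), 2) = Pow(Add(-45, 46), 2) = Pow(1, 2) = 1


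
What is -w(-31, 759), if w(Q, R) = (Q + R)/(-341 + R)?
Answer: -364/209 ≈ -1.7416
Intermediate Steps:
w(Q, R) = (Q + R)/(-341 + R)
-w(-31, 759) = -(-31 + 759)/(-341 + 759) = -728/418 = -1*364/209 = -364/209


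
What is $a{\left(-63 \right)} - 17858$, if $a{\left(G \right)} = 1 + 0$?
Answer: $-17857$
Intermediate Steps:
$a{\left(G \right)} = 1$
$a{\left(-63 \right)} - 17858 = 1 - 17858 = -17857$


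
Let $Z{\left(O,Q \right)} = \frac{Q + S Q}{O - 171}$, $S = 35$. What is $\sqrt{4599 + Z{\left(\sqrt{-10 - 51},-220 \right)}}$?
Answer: $3 \sqrt{\frac{88261 - 511 i \sqrt{61}}{171 - i \sqrt{61}}} \approx 68.156 + 0.015487 i$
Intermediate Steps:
$Z{\left(O,Q \right)} = \frac{36 Q}{-171 + O}$ ($Z{\left(O,Q \right)} = \frac{Q + 35 Q}{O - 171} = \frac{36 Q}{-171 + O}$)
$\sqrt{4599 + Z{\left(\sqrt{-10 - 51},-220 \right)}} = \sqrt{4599 + 36 \left(-220\right) \frac{1}{-171 + \sqrt{-10 - 51}}} = \sqrt{4599 + 36 \left(-220\right) \frac{1}{-171 + \sqrt{-61}}} = \sqrt{4599 + 36 \left(-220\right) \frac{1}{-171 + i \sqrt{61}}} = \sqrt{4599 - \frac{7920}{-171 + i \sqrt{61}}}$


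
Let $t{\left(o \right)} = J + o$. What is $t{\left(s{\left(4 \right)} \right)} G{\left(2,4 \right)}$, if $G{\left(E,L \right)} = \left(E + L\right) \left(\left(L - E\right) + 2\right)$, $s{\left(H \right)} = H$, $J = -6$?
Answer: $-48$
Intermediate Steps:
$G{\left(E,L \right)} = \left(E + L\right) \left(2 + L - E\right)$
$t{\left(o \right)} = -6 + o$
$t{\left(s{\left(4 \right)} \right)} G{\left(2,4 \right)} = \left(-6 + 4\right) \left(4^{2} - 2^{2} + 2 \cdot 2 + 2 \cdot 4\right) = - 2 \left(16 - 4 + 4 + 8\right) = \left(-2\right) 24 = -48$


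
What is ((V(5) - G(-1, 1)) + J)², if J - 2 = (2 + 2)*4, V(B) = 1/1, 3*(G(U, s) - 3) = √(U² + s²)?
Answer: (48 - √2)²/9 ≈ 241.14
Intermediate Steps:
G(U, s) = 3 + √(U² + s²)/3
V(B) = 1
J = 18 (J = 2 + (2 + 2)*4 = 2 + 4*4 = 2 + 16 = 18)
((V(5) - G(-1, 1)) + J)² = ((1 - (3 + √((-1)² + 1²)/3)) + 18)² = ((1 - (3 + √(1 + 1)/3)) + 18)² = ((1 - (3 + √2/3)) + 18)² = ((1 + (-3 - √2/3)) + 18)² = ((-2 - √2/3) + 18)² = (16 - √2/3)²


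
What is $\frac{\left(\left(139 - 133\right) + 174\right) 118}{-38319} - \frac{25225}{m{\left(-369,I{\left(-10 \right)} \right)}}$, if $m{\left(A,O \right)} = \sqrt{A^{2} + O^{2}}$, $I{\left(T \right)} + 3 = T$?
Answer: $- \frac{7080}{12773} - \frac{5045 \sqrt{136330}}{27266} \approx -68.872$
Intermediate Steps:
$I{\left(T \right)} = -3 + T$
$\frac{\left(\left(139 - 133\right) + 174\right) 118}{-38319} - \frac{25225}{m{\left(-369,I{\left(-10 \right)} \right)}} = \frac{\left(\left(139 - 133\right) + 174\right) 118}{-38319} - \frac{25225}{\sqrt{\left(-369\right)^{2} + \left(-3 - 10\right)^{2}}} = \left(\left(139 - 133\right) + 174\right) 118 \left(- \frac{1}{38319}\right) - \frac{25225}{\sqrt{136161 + \left(-13\right)^{2}}} = \left(6 + 174\right) 118 \left(- \frac{1}{38319}\right) - \frac{25225}{\sqrt{136161 + 169}} = 180 \cdot 118 \left(- \frac{1}{38319}\right) - \frac{25225}{\sqrt{136330}} = 21240 \left(- \frac{1}{38319}\right) - 25225 \frac{\sqrt{136330}}{136330} = - \frac{7080}{12773} - \frac{5045 \sqrt{136330}}{27266}$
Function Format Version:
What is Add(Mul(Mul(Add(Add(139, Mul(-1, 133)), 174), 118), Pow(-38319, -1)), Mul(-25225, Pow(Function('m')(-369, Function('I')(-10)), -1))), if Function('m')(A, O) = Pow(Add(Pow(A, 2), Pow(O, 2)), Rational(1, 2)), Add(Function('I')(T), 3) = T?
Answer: Add(Rational(-7080, 12773), Mul(Rational(-5045, 27266), Pow(136330, Rational(1, 2)))) ≈ -68.872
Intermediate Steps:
Function('I')(T) = Add(-3, T)
Add(Mul(Mul(Add(Add(139, Mul(-1, 133)), 174), 118), Pow(-38319, -1)), Mul(-25225, Pow(Function('m')(-369, Function('I')(-10)), -1))) = Add(Mul(Mul(Add(Add(139, Mul(-1, 133)), 174), 118), Pow(-38319, -1)), Mul(-25225, Pow(Pow(Add(Pow(-369, 2), Pow(Add(-3, -10), 2)), Rational(1, 2)), -1))) = Add(Mul(Mul(Add(Add(139, -133), 174), 118), Rational(-1, 38319)), Mul(-25225, Pow(Pow(Add(136161, Pow(-13, 2)), Rational(1, 2)), -1))) = Add(Mul(Mul(Add(6, 174), 118), Rational(-1, 38319)), Mul(-25225, Pow(Pow(Add(136161, 169), Rational(1, 2)), -1))) = Add(Mul(Mul(180, 118), Rational(-1, 38319)), Mul(-25225, Pow(Pow(136330, Rational(1, 2)), -1))) = Add(Mul(21240, Rational(-1, 38319)), Mul(-25225, Mul(Rational(1, 136330), Pow(136330, Rational(1, 2))))) = Add(Rational(-7080, 12773), Mul(Rational(-5045, 27266), Pow(136330, Rational(1, 2))))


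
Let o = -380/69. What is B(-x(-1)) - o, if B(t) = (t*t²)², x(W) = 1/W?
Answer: 449/69 ≈ 6.5072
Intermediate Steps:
x(W) = 1/W
o = -380/69 (o = -380*1/69 = -380/69 ≈ -5.5072)
B(t) = t⁶ (B(t) = (t³)² = t⁶)
B(-x(-1)) - o = (-1/(-1))⁶ - 1*(-380/69) = (-1*(-1))⁶ + 380/69 = 1⁶ + 380/69 = 1 + 380/69 = 449/69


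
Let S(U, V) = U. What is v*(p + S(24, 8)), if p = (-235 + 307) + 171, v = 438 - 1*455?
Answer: -4539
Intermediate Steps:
v = -17 (v = 438 - 455 = -17)
p = 243 (p = 72 + 171 = 243)
v*(p + S(24, 8)) = -17*(243 + 24) = -17*267 = -4539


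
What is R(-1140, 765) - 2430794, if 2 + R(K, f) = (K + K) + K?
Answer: -2434216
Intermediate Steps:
R(K, f) = -2 + 3*K (R(K, f) = -2 + ((K + K) + K) = -2 + (2*K + K) = -2 + 3*K)
R(-1140, 765) - 2430794 = (-2 + 3*(-1140)) - 2430794 = (-2 - 3420) - 2430794 = -3422 - 2430794 = -2434216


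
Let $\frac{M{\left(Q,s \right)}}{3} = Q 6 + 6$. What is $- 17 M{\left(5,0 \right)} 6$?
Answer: $-11016$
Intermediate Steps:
$M{\left(Q,s \right)} = 18 + 18 Q$ ($M{\left(Q,s \right)} = 3 \left(Q 6 + 6\right) = 3 \left(6 Q + 6\right) = 3 \left(6 + 6 Q\right) = 18 + 18 Q$)
$- 17 M{\left(5,0 \right)} 6 = - 17 \left(18 + 18 \cdot 5\right) 6 = - 17 \left(18 + 90\right) 6 = \left(-17\right) 108 \cdot 6 = \left(-1836\right) 6 = -11016$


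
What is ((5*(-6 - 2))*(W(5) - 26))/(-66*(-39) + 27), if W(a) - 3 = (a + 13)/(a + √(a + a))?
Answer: 40/153 + 16*√10/867 ≈ 0.31980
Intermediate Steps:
W(a) = 3 + (13 + a)/(a + √2*√a) (W(a) = 3 + (a + 13)/(a + √(a + a)) = 3 + (13 + a)/(a + √(2*a)) = 3 + (13 + a)/(a + √2*√a))
((5*(-6 - 2))*(W(5) - 26))/(-66*(-39) + 27) = ((5*(-6 - 2))*((13 + 4*5 + 3*√2*√5)/(5 + √2*√5) - 26))/(-66*(-39) + 27) = ((5*(-8))*((13 + 20 + 3*√10)/(5 + √10) - 26))/(2574 + 27) = -40*((33 + 3*√10)/(5 + √10) - 26)/2601 = -40*(-26 + (33 + 3*√10)/(5 + √10))*(1/2601) = (1040 - 40*(33 + 3*√10)/(5 + √10))*(1/2601) = 1040/2601 - 40*(33 + 3*√10)/(2601*(5 + √10))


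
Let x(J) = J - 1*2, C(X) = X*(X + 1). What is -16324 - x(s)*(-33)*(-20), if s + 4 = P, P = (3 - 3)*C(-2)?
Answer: -12364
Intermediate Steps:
C(X) = X*(1 + X)
P = 0 (P = (3 - 3)*(-2*(1 - 2)) = 0*(-2*(-1)) = 0*2 = 0)
s = -4 (s = -4 + 0 = -4)
x(J) = -2 + J (x(J) = J - 2 = -2 + J)
-16324 - x(s)*(-33)*(-20) = -16324 - (-2 - 4)*(-33)*(-20) = -16324 - (-6*(-33))*(-20) = -16324 - 198*(-20) = -16324 - 1*(-3960) = -16324 + 3960 = -12364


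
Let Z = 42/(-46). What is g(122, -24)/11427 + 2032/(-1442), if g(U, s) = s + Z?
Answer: -89146423/63164647 ≈ -1.4113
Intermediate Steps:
Z = -21/23 (Z = 42*(-1/46) = -21/23 ≈ -0.91304)
g(U, s) = -21/23 + s (g(U, s) = s - 21/23 = -21/23 + s)
g(122, -24)/11427 + 2032/(-1442) = (-21/23 - 24)/11427 + 2032/(-1442) = -573/23*1/11427 + 2032*(-1/1442) = -191/87607 - 1016/721 = -89146423/63164647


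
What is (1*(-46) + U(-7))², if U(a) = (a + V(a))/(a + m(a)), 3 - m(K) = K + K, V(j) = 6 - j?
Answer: 51529/25 ≈ 2061.2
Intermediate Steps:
m(K) = 3 - 2*K (m(K) = 3 - (K + K) = 3 - 2*K)
U(a) = 6/(3 - a) (U(a) = (a + (6 - a))/(a + (3 - 2*a)) = 6/(3 - a))
(1*(-46) + U(-7))² = (1*(-46) + 6/(3 - 1*(-7)))² = (-46 + 6/(3 + 7))² = (-46 + 6/10)² = (-46 + 6*(⅒))² = (-46 + ⅗)² = (-227/5)² = 51529/25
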